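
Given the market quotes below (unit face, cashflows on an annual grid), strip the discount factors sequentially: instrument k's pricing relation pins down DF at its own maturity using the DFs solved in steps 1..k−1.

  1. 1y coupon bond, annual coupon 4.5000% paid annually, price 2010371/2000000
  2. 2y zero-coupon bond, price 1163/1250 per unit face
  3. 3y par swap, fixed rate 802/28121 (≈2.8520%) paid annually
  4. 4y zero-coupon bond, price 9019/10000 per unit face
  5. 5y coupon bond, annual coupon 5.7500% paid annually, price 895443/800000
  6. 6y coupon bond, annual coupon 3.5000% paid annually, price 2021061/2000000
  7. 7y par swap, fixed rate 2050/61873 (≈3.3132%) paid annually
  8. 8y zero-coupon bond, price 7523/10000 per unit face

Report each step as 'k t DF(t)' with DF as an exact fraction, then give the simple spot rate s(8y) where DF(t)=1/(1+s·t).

1 1 9619/10000
2 2 1163/1250
3 3 4599/5000
4 4 9019/10000
5 5 1713/2000
6 6 4109/5000
7 7 159/200
8 8 7523/10000
s(8y) = (1/(7523/10000) − 1)/(8) = 2477/60184 ≈ 4.1157%

step 1 [1y] bond c/1=9/200: DF=(2010371/2000000 − 9/200·(0))/(1+9/200) = 9619/10000 ≈ 0.961900
step 2 [2y] zero: DF = P = 1163/1250 ≈ 0.930400
step 3 [3y] swap r/1=802/28121: DF=(1 − 802/28121·(0.961900+0.930400))/(1+802/28121) = 4599/5000 ≈ 0.919800
step 4 [4y] zero: DF = P = 9019/10000 ≈ 0.901900
step 5 [5y] bond c/1=23/400: DF=(895443/800000 − 23/400·(0.961900+0.930400+0.919800+0.901900))/(1+23/400) = 1713/2000 ≈ 0.856500
step 6 [6y] bond c/1=7/200: DF=(2021061/2000000 − 7/200·(0.961900+0.930400+0.919800+0.901900+0.856500))/(1+7/200) = 4109/5000 ≈ 0.821800
step 7 [7y] swap r/1=2050/61873: DF=(1 − 2050/61873·(0.961900+0.930400+0.919800+0.901900+0.856500+0.821800))/(1+2050/61873) = 159/200 ≈ 0.795000
step 8 [8y] zero: DF = P = 7523/10000 ≈ 0.752300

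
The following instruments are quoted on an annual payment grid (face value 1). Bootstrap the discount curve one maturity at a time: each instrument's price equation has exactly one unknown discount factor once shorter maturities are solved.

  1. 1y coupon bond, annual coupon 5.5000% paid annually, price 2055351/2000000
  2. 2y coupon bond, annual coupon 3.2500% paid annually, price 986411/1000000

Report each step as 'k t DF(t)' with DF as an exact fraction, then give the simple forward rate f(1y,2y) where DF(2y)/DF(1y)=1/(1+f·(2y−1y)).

1 1 9741/10000
2 2 9247/10000
f(1y,2y) = ((9741/10000)/(9247/10000) − 1)/(1) = 494/9247 ≈ 5.3423%

step 1 [1y] bond c/1=11/200: DF=(2055351/2000000 − 11/200·(0))/(1+11/200) = 9741/10000 ≈ 0.974100
step 2 [2y] bond c/1=13/400: DF=(986411/1000000 − 13/400·(0.974100))/(1+13/400) = 9247/10000 ≈ 0.924700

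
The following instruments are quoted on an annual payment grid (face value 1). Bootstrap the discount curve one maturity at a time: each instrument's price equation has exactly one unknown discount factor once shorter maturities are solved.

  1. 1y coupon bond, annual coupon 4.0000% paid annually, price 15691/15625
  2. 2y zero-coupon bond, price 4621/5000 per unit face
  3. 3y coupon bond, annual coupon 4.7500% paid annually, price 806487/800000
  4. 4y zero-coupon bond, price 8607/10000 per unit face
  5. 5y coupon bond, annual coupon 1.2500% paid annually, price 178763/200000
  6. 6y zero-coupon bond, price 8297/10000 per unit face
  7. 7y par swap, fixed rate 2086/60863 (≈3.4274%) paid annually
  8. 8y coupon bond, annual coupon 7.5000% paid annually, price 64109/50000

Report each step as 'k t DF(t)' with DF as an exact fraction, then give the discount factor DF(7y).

step 1 [1y] bond c/1=1/25: DF=(15691/15625 − 1/25·(0))/(1+1/25) = 1207/1250 ≈ 0.965600
step 2 [2y] zero: DF = P = 4621/5000 ≈ 0.924200
step 3 [3y] bond c/1=19/400: DF=(806487/800000 − 19/400·(0.965600+0.924200))/(1+19/400) = 8767/10000 ≈ 0.876700
step 4 [4y] zero: DF = P = 8607/10000 ≈ 0.860700
step 5 [5y] bond c/1=1/80: DF=(178763/200000 − 1/80·(0.965600+0.924200+0.876700+0.860700))/(1+1/80) = 419/500 ≈ 0.838000
step 6 [6y] zero: DF = P = 8297/10000 ≈ 0.829700
step 7 [7y] swap r/1=2086/60863: DF=(1 − 2086/60863·(0.965600+0.924200+0.876700+0.860700+0.838000+0.829700))/(1+2086/60863) = 3957/5000 ≈ 0.791400
step 8 [8y] bond c/1=3/40: DF=(64109/50000 − 3/40·(0.965600+0.924200+0.876700+0.860700+0.838000+0.829700+0.791400))/(1+3/40) = 7681/10000 ≈ 0.768100

1 1 1207/1250
2 2 4621/5000
3 3 8767/10000
4 4 8607/10000
5 5 419/500
6 6 8297/10000
7 7 3957/5000
8 8 7681/10000
DF(7y) = 3957/5000 ≈ 0.791400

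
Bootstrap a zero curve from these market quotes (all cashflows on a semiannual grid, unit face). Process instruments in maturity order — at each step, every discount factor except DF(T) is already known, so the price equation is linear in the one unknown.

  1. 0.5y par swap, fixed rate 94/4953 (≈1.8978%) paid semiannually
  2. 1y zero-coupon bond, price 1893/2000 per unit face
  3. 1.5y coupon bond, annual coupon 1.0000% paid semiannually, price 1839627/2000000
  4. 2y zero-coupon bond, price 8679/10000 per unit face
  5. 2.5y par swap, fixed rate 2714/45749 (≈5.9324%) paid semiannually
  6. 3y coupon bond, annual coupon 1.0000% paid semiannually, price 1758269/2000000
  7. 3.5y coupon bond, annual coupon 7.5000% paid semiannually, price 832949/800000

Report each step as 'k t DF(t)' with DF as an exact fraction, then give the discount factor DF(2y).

step 1 [0.5y] swap r/2=47/4953: DF=(1 − 47/4953·(0))/(1+47/4953) = 4953/5000 ≈ 0.990600
step 2 [1y] zero: DF = P = 1893/2000 ≈ 0.946500
step 3 [1.5y] bond c/2=1/200: DF=(1839627/2000000 − 1/200·(0.990600+0.946500))/(1+1/200) = 566/625 ≈ 0.905600
step 4 [2y] zero: DF = P = 8679/10000 ≈ 0.867900
step 5 [2.5y] swap r/2=1357/45749: DF=(1 − 1357/45749·(0.990600+0.946500+0.905600+0.867900))/(1+1357/45749) = 8643/10000 ≈ 0.864300
step 6 [3y] bond c/2=1/200: DF=(1758269/2000000 − 1/200·(0.990600+0.946500+0.905600+0.867900+0.864300))/(1+1/200) = 213/250 ≈ 0.852000
step 7 [3.5y] bond c/2=3/80: DF=(832949/800000 − 3/80·(0.990600+0.946500+0.905600+0.867900+0.864300+0.852000))/(1+3/80) = 4037/5000 ≈ 0.807400

1 1/2 4953/5000
2 1 1893/2000
3 3/2 566/625
4 2 8679/10000
5 5/2 8643/10000
6 3 213/250
7 7/2 4037/5000
DF(2y) = 8679/10000 ≈ 0.867900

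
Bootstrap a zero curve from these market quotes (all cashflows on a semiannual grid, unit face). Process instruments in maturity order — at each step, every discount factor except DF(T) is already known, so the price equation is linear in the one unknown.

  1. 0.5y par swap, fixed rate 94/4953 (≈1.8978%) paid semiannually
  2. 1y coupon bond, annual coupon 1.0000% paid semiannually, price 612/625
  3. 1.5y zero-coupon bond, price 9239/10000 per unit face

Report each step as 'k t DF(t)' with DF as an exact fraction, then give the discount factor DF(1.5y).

step 1 [0.5y] swap r/2=47/4953: DF=(1 − 47/4953·(0))/(1+47/4953) = 4953/5000 ≈ 0.990600
step 2 [1y] bond c/2=1/200: DF=(612/625 − 1/200·(0.990600))/(1+1/200) = 4847/5000 ≈ 0.969400
step 3 [1.5y] zero: DF = P = 9239/10000 ≈ 0.923900

1 1/2 4953/5000
2 1 4847/5000
3 3/2 9239/10000
DF(1.5y) = 9239/10000 ≈ 0.923900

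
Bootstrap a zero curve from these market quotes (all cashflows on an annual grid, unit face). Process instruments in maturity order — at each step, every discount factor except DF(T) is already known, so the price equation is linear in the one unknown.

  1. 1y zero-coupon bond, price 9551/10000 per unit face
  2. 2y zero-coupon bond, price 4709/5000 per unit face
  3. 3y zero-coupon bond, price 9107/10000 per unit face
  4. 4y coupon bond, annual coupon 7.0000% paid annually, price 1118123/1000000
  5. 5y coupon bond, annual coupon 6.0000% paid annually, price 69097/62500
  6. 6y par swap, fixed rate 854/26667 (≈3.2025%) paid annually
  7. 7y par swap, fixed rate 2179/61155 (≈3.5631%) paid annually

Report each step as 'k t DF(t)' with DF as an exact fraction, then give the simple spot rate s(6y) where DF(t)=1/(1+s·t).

1 1 9551/10000
2 2 4709/5000
3 3 9107/10000
4 4 8613/10000
5 5 8353/10000
6 6 2073/2500
7 7 7821/10000
s(6y) = (1/(2073/2500) − 1)/(6) = 427/12438 ≈ 3.4330%

step 1 [1y] zero: DF = P = 9551/10000 ≈ 0.955100
step 2 [2y] zero: DF = P = 4709/5000 ≈ 0.941800
step 3 [3y] zero: DF = P = 9107/10000 ≈ 0.910700
step 4 [4y] bond c/1=7/100: DF=(1118123/1000000 − 7/100·(0.955100+0.941800+0.910700))/(1+7/100) = 8613/10000 ≈ 0.861300
step 5 [5y] bond c/1=3/50: DF=(69097/62500 − 3/50·(0.955100+0.941800+0.910700+0.861300))/(1+3/50) = 8353/10000 ≈ 0.835300
step 6 [6y] swap r/1=854/26667: DF=(1 − 854/26667·(0.955100+0.941800+0.910700+0.861300+0.835300))/(1+854/26667) = 2073/2500 ≈ 0.829200
step 7 [7y] swap r/1=2179/61155: DF=(1 − 2179/61155·(0.955100+0.941800+0.910700+0.861300+0.835300+0.829200))/(1+2179/61155) = 7821/10000 ≈ 0.782100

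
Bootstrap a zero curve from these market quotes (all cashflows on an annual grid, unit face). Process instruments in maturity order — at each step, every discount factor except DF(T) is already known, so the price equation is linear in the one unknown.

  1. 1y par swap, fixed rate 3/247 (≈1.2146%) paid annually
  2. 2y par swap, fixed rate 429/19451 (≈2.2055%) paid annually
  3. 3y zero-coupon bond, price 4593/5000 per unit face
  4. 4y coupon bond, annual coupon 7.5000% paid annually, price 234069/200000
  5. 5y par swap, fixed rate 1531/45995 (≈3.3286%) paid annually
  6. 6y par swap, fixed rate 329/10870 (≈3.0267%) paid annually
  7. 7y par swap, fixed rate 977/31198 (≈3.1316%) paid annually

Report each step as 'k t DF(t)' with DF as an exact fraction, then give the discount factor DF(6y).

step 1 [1y] swap r/1=3/247: DF=(1 − 3/247·(0))/(1+3/247) = 247/250 ≈ 0.988000
step 2 [2y] swap r/1=429/19451: DF=(1 − 429/19451·(0.988000))/(1+429/19451) = 9571/10000 ≈ 0.957100
step 3 [3y] zero: DF = P = 4593/5000 ≈ 0.918600
step 4 [4y] bond c/1=3/40: DF=(234069/200000 − 3/40·(0.988000+0.957100+0.918600))/(1+3/40) = 8889/10000 ≈ 0.888900
step 5 [5y] swap r/1=1531/45995: DF=(1 − 1531/45995·(0.988000+0.957100+0.918600+0.888900))/(1+1531/45995) = 8469/10000 ≈ 0.846900
step 6 [6y] swap r/1=329/10870: DF=(1 − 329/10870·(0.988000+0.957100+0.918600+0.888900+0.846900))/(1+329/10870) = 1671/2000 ≈ 0.835500
step 7 [7y] swap r/1=977/31198: DF=(1 − 977/31198·(0.988000+0.957100+0.918600+0.888900+0.846900+0.835500))/(1+977/31198) = 4023/5000 ≈ 0.804600

1 1 247/250
2 2 9571/10000
3 3 4593/5000
4 4 8889/10000
5 5 8469/10000
6 6 1671/2000
7 7 4023/5000
DF(6y) = 1671/2000 ≈ 0.835500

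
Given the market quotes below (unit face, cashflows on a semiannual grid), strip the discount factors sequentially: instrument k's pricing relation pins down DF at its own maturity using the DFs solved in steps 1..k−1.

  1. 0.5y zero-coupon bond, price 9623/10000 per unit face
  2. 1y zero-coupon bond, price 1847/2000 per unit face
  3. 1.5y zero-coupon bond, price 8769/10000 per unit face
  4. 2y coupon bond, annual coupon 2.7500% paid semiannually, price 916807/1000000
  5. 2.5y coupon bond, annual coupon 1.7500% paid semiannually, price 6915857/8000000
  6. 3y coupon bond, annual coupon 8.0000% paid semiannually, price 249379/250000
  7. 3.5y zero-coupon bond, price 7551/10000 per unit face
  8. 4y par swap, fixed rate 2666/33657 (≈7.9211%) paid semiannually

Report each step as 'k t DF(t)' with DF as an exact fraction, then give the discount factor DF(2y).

step 1 [0.5y] zero: DF = P = 9623/10000 ≈ 0.962300
step 2 [1y] zero: DF = P = 1847/2000 ≈ 0.923500
step 3 [1.5y] zero: DF = P = 8769/10000 ≈ 0.876900
step 4 [2y] bond c/2=11/800: DF=(916807/1000000 − 11/800·(0.962300+0.923500+0.876900))/(1+11/800) = 8669/10000 ≈ 0.866900
step 5 [2.5y] bond c/2=7/800: DF=(6915857/8000000 − 7/800·(0.962300+0.923500+0.876900+0.866900))/(1+7/800) = 1651/2000 ≈ 0.825500
step 6 [3y] bond c/2=1/25: DF=(249379/250000 − 1/25·(0.962300+0.923500+0.876900+0.866900+0.825500))/(1+1/25) = 3939/5000 ≈ 0.787800
step 7 [3.5y] zero: DF = P = 7551/10000 ≈ 0.755100
step 8 [4y] swap r/2=1333/33657: DF=(1 − 1333/33657·(0.962300+0.923500+0.876900+0.866900+0.825500+0.787800+0.755100))/(1+1333/33657) = 3667/5000 ≈ 0.733400

1 1/2 9623/10000
2 1 1847/2000
3 3/2 8769/10000
4 2 8669/10000
5 5/2 1651/2000
6 3 3939/5000
7 7/2 7551/10000
8 4 3667/5000
DF(2y) = 8669/10000 ≈ 0.866900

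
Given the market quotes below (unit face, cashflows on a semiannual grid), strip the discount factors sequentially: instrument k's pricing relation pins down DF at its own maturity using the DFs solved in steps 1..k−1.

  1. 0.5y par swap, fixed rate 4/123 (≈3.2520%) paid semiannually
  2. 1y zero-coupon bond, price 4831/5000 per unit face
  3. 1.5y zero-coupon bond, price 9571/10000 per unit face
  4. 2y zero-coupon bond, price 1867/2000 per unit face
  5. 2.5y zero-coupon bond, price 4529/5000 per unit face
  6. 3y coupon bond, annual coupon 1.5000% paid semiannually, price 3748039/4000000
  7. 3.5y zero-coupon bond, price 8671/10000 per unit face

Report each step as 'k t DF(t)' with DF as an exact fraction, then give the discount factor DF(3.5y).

step 1 [0.5y] swap r/2=2/123: DF=(1 − 2/123·(0))/(1+2/123) = 123/125 ≈ 0.984000
step 2 [1y] zero: DF = P = 4831/5000 ≈ 0.966200
step 3 [1.5y] zero: DF = P = 9571/10000 ≈ 0.957100
step 4 [2y] zero: DF = P = 1867/2000 ≈ 0.933500
step 5 [2.5y] zero: DF = P = 4529/5000 ≈ 0.905800
step 6 [3y] bond c/2=3/400: DF=(3748039/4000000 − 3/400·(0.984000+0.966200+0.957100+0.933500+0.905800))/(1+3/400) = 8947/10000 ≈ 0.894700
step 7 [3.5y] zero: DF = P = 8671/10000 ≈ 0.867100

1 1/2 123/125
2 1 4831/5000
3 3/2 9571/10000
4 2 1867/2000
5 5/2 4529/5000
6 3 8947/10000
7 7/2 8671/10000
DF(3.5y) = 8671/10000 ≈ 0.867100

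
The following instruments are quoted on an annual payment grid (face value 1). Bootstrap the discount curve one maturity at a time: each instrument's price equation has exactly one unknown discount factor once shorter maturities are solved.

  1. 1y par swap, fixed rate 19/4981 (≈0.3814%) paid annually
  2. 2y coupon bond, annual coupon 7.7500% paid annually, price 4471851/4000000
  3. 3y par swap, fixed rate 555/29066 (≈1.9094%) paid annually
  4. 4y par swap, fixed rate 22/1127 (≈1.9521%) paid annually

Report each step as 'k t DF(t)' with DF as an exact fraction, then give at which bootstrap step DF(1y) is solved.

step 1 [1y] swap r/1=19/4981: DF=(1 − 19/4981·(0))/(1+19/4981) = 4981/5000 ≈ 0.996200
step 2 [2y] bond c/1=31/400: DF=(4471851/4000000 − 31/400·(0.996200))/(1+31/400) = 9659/10000 ≈ 0.965900
step 3 [3y] swap r/1=555/29066: DF=(1 − 555/29066·(0.996200+0.965900))/(1+555/29066) = 1889/2000 ≈ 0.944500
step 4 [4y] swap r/1=22/1127: DF=(1 − 22/1127·(0.996200+0.965900+0.944500))/(1+22/1127) = 2313/2500 ≈ 0.925200

1 1 4981/5000
2 2 9659/10000
3 3 1889/2000
4 4 2313/2500
DF(1y) is solved at step 1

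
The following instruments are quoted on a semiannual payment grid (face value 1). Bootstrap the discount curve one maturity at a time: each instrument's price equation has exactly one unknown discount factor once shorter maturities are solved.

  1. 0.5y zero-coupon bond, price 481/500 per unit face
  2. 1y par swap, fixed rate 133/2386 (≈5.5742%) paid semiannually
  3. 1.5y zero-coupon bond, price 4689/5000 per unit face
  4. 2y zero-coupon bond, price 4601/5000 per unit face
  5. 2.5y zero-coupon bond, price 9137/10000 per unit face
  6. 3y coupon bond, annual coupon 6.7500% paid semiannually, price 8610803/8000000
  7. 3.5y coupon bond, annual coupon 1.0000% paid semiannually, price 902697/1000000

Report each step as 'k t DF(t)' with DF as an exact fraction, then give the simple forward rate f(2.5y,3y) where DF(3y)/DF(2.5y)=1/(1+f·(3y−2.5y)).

1 1/2 481/500
2 1 2367/2500
3 3/2 4689/5000
4 2 4601/5000
5 5/2 9137/10000
6 3 2221/2500
7 7/2 1741/2000
f(2.5y,3y) = ((9137/10000)/(2221/2500) − 1)/(1/2) = 253/4442 ≈ 5.6956%

step 1 [0.5y] zero: DF = P = 481/500 ≈ 0.962000
step 2 [1y] swap r/2=133/4772: DF=(1 − 133/4772·(0.962000))/(1+133/4772) = 2367/2500 ≈ 0.946800
step 3 [1.5y] zero: DF = P = 4689/5000 ≈ 0.937800
step 4 [2y] zero: DF = P = 4601/5000 ≈ 0.920200
step 5 [2.5y] zero: DF = P = 9137/10000 ≈ 0.913700
step 6 [3y] bond c/2=27/800: DF=(8610803/8000000 − 27/800·(0.962000+0.946800+0.937800+0.920200+0.913700))/(1+27/800) = 2221/2500 ≈ 0.888400
step 7 [3.5y] bond c/2=1/200: DF=(902697/1000000 − 1/200·(0.962000+0.946800+0.937800+0.920200+0.913700+0.888400))/(1+1/200) = 1741/2000 ≈ 0.870500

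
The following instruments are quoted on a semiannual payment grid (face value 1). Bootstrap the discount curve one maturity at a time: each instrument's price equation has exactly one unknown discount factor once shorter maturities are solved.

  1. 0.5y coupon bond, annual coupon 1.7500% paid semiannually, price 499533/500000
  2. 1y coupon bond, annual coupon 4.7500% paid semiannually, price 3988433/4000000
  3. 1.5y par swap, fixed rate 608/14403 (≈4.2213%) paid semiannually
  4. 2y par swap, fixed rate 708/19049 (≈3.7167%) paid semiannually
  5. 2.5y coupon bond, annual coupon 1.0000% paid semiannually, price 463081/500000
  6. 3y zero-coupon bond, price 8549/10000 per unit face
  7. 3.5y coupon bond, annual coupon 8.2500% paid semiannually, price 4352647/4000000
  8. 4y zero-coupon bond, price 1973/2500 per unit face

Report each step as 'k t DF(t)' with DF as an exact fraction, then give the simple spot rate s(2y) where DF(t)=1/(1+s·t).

1 1/2 619/625
2 1 951/1000
3 3/2 587/625
4 2 2323/2500
5 5/2 4513/5000
6 3 8549/10000
7 7/2 1649/2000
8 4 1973/2500
s(2y) = (1/(2323/2500) − 1)/(2) = 177/4646 ≈ 3.8097%

step 1 [0.5y] bond c/2=7/800: DF=(499533/500000 − 7/800·(0))/(1+7/800) = 619/625 ≈ 0.990400
step 2 [1y] bond c/2=19/800: DF=(3988433/4000000 − 19/800·(0.990400))/(1+19/800) = 951/1000 ≈ 0.951000
step 3 [1.5y] swap r/2=304/14403: DF=(1 − 304/14403·(0.990400+0.951000))/(1+304/14403) = 587/625 ≈ 0.939200
step 4 [2y] swap r/2=354/19049: DF=(1 − 354/19049·(0.990400+0.951000+0.939200))/(1+354/19049) = 2323/2500 ≈ 0.929200
step 5 [2.5y] bond c/2=1/200: DF=(463081/500000 − 1/200·(0.990400+0.951000+0.939200+0.929200))/(1+1/200) = 4513/5000 ≈ 0.902600
step 6 [3y] zero: DF = P = 8549/10000 ≈ 0.854900
step 7 [3.5y] bond c/2=33/800: DF=(4352647/4000000 − 33/800·(0.990400+0.951000+0.939200+0.929200+0.902600+0.854900))/(1+33/800) = 1649/2000 ≈ 0.824500
step 8 [4y] zero: DF = P = 1973/2500 ≈ 0.789200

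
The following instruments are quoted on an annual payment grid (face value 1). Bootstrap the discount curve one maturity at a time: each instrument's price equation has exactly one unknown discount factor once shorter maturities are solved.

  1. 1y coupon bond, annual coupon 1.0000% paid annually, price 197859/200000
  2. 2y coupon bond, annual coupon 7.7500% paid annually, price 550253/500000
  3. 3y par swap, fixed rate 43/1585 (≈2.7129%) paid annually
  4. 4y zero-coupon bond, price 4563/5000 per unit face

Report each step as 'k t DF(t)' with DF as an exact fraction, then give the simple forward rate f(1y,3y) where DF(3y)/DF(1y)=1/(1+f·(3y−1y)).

step 1 [1y] bond c/1=1/100: DF=(197859/200000 − 1/100·(0))/(1+1/100) = 1959/2000 ≈ 0.979500
step 2 [2y] bond c/1=31/400: DF=(550253/500000 − 31/400·(0.979500))/(1+31/400) = 9509/10000 ≈ 0.950900
step 3 [3y] swap r/1=43/1585: DF=(1 − 43/1585·(0.979500+0.950900))/(1+43/1585) = 4613/5000 ≈ 0.922600
step 4 [4y] zero: DF = P = 4563/5000 ≈ 0.912600

1 1 1959/2000
2 2 9509/10000
3 3 4613/5000
4 4 4563/5000
f(1y,3y) = ((1959/2000)/(4613/5000) − 1)/(2) = 569/18452 ≈ 3.0837%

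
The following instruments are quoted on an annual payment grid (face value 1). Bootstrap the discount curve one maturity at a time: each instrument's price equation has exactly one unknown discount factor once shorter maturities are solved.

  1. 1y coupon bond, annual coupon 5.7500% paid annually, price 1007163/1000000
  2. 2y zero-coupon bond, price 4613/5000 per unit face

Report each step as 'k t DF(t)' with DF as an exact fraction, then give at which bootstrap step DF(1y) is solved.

1 1 2381/2500
2 2 4613/5000
DF(1y) is solved at step 1

step 1 [1y] bond c/1=23/400: DF=(1007163/1000000 − 23/400·(0))/(1+23/400) = 2381/2500 ≈ 0.952400
step 2 [2y] zero: DF = P = 4613/5000 ≈ 0.922600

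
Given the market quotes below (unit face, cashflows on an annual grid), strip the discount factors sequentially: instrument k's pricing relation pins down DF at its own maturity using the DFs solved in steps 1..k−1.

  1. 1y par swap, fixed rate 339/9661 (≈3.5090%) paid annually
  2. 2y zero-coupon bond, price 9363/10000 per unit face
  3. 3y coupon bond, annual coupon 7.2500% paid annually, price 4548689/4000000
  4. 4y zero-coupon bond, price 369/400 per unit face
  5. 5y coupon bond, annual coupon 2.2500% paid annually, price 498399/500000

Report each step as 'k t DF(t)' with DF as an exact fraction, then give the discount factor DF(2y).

1 1 9661/10000
2 2 9363/10000
3 3 9317/10000
4 4 369/400
5 5 4461/5000
DF(2y) = 9363/10000 ≈ 0.936300

step 1 [1y] swap r/1=339/9661: DF=(1 − 339/9661·(0))/(1+339/9661) = 9661/10000 ≈ 0.966100
step 2 [2y] zero: DF = P = 9363/10000 ≈ 0.936300
step 3 [3y] bond c/1=29/400: DF=(4548689/4000000 − 29/400·(0.966100+0.936300))/(1+29/400) = 9317/10000 ≈ 0.931700
step 4 [4y] zero: DF = P = 369/400 ≈ 0.922500
step 5 [5y] bond c/1=9/400: DF=(498399/500000 − 9/400·(0.966100+0.936300+0.931700+0.922500))/(1+9/400) = 4461/5000 ≈ 0.892200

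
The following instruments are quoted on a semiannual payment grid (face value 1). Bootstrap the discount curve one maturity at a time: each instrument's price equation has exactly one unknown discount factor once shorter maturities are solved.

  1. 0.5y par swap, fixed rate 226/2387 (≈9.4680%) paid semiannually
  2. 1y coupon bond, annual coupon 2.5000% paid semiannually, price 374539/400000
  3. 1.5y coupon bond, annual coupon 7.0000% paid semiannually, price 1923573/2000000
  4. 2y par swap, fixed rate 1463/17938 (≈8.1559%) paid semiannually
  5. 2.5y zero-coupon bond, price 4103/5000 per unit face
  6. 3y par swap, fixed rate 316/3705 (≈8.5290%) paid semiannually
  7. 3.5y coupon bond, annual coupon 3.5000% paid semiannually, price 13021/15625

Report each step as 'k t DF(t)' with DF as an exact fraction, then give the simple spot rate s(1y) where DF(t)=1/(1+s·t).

step 1 [0.5y] swap r/2=113/2387: DF=(1 − 113/2387·(0))/(1+113/2387) = 2387/2500 ≈ 0.954800
step 2 [1y] bond c/2=1/80: DF=(374539/400000 − 1/80·(0.954800))/(1+1/80) = 913/1000 ≈ 0.913000
step 3 [1.5y] bond c/2=7/200: DF=(1923573/2000000 − 7/200·(0.954800+0.913000))/(1+7/200) = 8661/10000 ≈ 0.866100
step 4 [2y] swap r/2=1463/35876: DF=(1 − 1463/35876·(0.954800+0.913000+0.866100))/(1+1463/35876) = 8537/10000 ≈ 0.853700
step 5 [2.5y] zero: DF = P = 4103/5000 ≈ 0.820600
step 6 [3y] swap r/2=158/3705: DF=(1 − 158/3705·(0.954800+0.913000+0.866100+0.853700+0.820600))/(1+158/3705) = 1947/2500 ≈ 0.778800
step 7 [3.5y] bond c/2=7/400: DF=(13021/15625 − 7/400·(0.954800+0.913000+0.866100+0.853700+0.820600+0.778800))/(1+7/400) = 3649/5000 ≈ 0.729800

1 1/2 2387/2500
2 1 913/1000
3 3/2 8661/10000
4 2 8537/10000
5 5/2 4103/5000
6 3 1947/2500
7 7/2 3649/5000
s(1y) = (1/(913/1000) − 1)/(1) = 87/913 ≈ 9.5290%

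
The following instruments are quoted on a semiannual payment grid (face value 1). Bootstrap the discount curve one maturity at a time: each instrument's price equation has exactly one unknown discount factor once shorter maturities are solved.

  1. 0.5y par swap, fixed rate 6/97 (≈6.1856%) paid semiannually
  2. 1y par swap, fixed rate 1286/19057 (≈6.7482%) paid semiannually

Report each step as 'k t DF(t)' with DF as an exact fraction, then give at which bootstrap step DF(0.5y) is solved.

step 1 [0.5y] swap r/2=3/97: DF=(1 − 3/97·(0))/(1+3/97) = 97/100 ≈ 0.970000
step 2 [1y] swap r/2=643/19057: DF=(1 − 643/19057·(0.970000))/(1+643/19057) = 9357/10000 ≈ 0.935700

1 1/2 97/100
2 1 9357/10000
DF(0.5y) is solved at step 1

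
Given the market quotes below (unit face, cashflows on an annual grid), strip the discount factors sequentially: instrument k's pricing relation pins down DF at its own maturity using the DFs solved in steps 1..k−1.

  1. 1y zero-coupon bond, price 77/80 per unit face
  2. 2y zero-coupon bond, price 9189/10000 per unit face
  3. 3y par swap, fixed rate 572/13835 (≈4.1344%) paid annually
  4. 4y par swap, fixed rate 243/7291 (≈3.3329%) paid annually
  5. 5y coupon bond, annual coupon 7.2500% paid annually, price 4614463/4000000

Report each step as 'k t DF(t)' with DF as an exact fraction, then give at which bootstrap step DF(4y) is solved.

1 1 77/80
2 2 9189/10000
3 3 1107/1250
4 4 1757/2000
5 5 2073/2500
DF(4y) is solved at step 4

step 1 [1y] zero: DF = P = 77/80 ≈ 0.962500
step 2 [2y] zero: DF = P = 9189/10000 ≈ 0.918900
step 3 [3y] swap r/1=572/13835: DF=(1 − 572/13835·(0.962500+0.918900))/(1+572/13835) = 1107/1250 ≈ 0.885600
step 4 [4y] swap r/1=243/7291: DF=(1 − 243/7291·(0.962500+0.918900+0.885600))/(1+243/7291) = 1757/2000 ≈ 0.878500
step 5 [5y] bond c/1=29/400: DF=(4614463/4000000 − 29/400·(0.962500+0.918900+0.885600+0.878500))/(1+29/400) = 2073/2500 ≈ 0.829200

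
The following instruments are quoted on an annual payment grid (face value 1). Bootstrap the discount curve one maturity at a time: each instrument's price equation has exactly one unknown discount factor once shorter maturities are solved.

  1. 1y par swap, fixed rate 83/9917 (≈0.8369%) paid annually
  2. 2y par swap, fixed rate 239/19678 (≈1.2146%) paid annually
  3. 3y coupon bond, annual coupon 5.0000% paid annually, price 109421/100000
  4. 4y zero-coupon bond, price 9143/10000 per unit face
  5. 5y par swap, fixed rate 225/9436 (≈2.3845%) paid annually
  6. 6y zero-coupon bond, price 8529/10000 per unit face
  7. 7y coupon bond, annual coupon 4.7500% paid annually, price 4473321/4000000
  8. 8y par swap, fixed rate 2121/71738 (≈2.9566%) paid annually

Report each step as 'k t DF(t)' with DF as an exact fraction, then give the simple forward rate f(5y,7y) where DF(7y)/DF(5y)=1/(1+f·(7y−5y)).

step 1 [1y] swap r/1=83/9917: DF=(1 − 83/9917·(0))/(1+83/9917) = 9917/10000 ≈ 0.991700
step 2 [2y] swap r/1=239/19678: DF=(1 − 239/19678·(0.991700))/(1+239/19678) = 9761/10000 ≈ 0.976100
step 3 [3y] bond c/1=1/20: DF=(109421/100000 − 1/20·(0.991700+0.976100))/(1+1/20) = 2371/2500 ≈ 0.948400
step 4 [4y] zero: DF = P = 9143/10000 ≈ 0.914300
step 5 [5y] swap r/1=225/9436: DF=(1 − 225/9436·(0.991700+0.976100+0.948400+0.914300))/(1+225/9436) = 71/80 ≈ 0.887500
step 6 [6y] zero: DF = P = 8529/10000 ≈ 0.852900
step 7 [7y] bond c/1=19/400: DF=(4473321/4000000 − 19/400·(0.991700+0.976100+0.948400+0.914300+0.887500+0.852900))/(1+19/400) = 163/200 ≈ 0.815000
step 8 [8y] swap r/1=2121/71738: DF=(1 − 2121/71738·(0.991700+0.976100+0.948400+0.914300+0.887500+0.852900+0.815000))/(1+2121/71738) = 7879/10000 ≈ 0.787900

1 1 9917/10000
2 2 9761/10000
3 3 2371/2500
4 4 9143/10000
5 5 71/80
6 6 8529/10000
7 7 163/200
8 8 7879/10000
f(5y,7y) = ((71/80)/(163/200) − 1)/(2) = 29/652 ≈ 4.4479%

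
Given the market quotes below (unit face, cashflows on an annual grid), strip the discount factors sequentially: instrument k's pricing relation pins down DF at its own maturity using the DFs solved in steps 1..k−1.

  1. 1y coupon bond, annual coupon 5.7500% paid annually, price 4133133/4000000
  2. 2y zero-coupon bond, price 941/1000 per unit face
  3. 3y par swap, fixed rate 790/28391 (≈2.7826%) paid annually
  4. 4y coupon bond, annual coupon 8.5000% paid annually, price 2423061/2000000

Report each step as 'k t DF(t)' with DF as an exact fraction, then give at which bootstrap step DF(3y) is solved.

step 1 [1y] bond c/1=23/400: DF=(4133133/4000000 − 23/400·(0))/(1+23/400) = 9771/10000 ≈ 0.977100
step 2 [2y] zero: DF = P = 941/1000 ≈ 0.941000
step 3 [3y] swap r/1=790/28391: DF=(1 − 790/28391·(0.977100+0.941000))/(1+790/28391) = 921/1000 ≈ 0.921000
step 4 [4y] bond c/1=17/200: DF=(2423061/2000000 − 17/200·(0.977100+0.941000+0.921000))/(1+17/200) = 4471/5000 ≈ 0.894200

1 1 9771/10000
2 2 941/1000
3 3 921/1000
4 4 4471/5000
DF(3y) is solved at step 3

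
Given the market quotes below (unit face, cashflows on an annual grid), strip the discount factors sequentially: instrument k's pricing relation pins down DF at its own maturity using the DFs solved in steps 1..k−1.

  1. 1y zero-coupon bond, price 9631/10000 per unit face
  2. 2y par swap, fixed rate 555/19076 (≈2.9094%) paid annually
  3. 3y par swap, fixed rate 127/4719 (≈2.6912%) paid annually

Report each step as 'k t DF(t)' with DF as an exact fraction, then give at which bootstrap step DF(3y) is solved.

step 1 [1y] zero: DF = P = 9631/10000 ≈ 0.963100
step 2 [2y] swap r/1=555/19076: DF=(1 − 555/19076·(0.963100))/(1+555/19076) = 1889/2000 ≈ 0.944500
step 3 [3y] swap r/1=127/4719: DF=(1 − 127/4719·(0.963100+0.944500))/(1+127/4719) = 4619/5000 ≈ 0.923800

1 1 9631/10000
2 2 1889/2000
3 3 4619/5000
DF(3y) is solved at step 3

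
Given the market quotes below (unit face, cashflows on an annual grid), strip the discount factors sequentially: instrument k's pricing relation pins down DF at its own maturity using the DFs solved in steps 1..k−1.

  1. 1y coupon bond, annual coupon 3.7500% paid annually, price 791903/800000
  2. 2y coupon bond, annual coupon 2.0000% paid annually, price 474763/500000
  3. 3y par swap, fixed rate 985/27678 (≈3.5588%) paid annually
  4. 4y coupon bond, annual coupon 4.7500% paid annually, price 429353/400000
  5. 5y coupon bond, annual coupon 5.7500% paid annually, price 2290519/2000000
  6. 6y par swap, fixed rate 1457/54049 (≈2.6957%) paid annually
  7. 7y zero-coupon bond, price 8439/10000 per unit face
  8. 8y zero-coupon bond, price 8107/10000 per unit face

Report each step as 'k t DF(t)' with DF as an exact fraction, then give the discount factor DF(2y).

1 1 9541/10000
2 2 4561/5000
3 3 1803/2000
4 4 562/625
5 5 2209/2500
6 6 8543/10000
7 7 8439/10000
8 8 8107/10000
DF(2y) = 4561/5000 ≈ 0.912200

step 1 [1y] bond c/1=3/80: DF=(791903/800000 − 3/80·(0))/(1+3/80) = 9541/10000 ≈ 0.954100
step 2 [2y] bond c/1=1/50: DF=(474763/500000 − 1/50·(0.954100))/(1+1/50) = 4561/5000 ≈ 0.912200
step 3 [3y] swap r/1=985/27678: DF=(1 − 985/27678·(0.954100+0.912200))/(1+985/27678) = 1803/2000 ≈ 0.901500
step 4 [4y] bond c/1=19/400: DF=(429353/400000 − 19/400·(0.954100+0.912200+0.901500))/(1+19/400) = 562/625 ≈ 0.899200
step 5 [5y] bond c/1=23/400: DF=(2290519/2000000 − 23/400·(0.954100+0.912200+0.901500+0.899200))/(1+23/400) = 2209/2500 ≈ 0.883600
step 6 [6y] swap r/1=1457/54049: DF=(1 − 1457/54049·(0.954100+0.912200+0.901500+0.899200+0.883600))/(1+1457/54049) = 8543/10000 ≈ 0.854300
step 7 [7y] zero: DF = P = 8439/10000 ≈ 0.843900
step 8 [8y] zero: DF = P = 8107/10000 ≈ 0.810700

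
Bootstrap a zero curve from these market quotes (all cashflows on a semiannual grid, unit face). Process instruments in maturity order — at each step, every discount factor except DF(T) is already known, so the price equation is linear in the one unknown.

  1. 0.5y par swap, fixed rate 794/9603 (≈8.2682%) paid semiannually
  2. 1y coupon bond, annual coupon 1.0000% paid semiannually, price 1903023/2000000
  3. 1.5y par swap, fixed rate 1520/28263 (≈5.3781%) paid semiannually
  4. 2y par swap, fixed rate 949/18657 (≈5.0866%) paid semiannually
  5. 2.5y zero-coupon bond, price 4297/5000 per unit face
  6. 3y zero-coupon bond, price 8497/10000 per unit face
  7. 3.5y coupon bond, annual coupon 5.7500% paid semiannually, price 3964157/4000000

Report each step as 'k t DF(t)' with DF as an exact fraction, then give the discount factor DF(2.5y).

step 1 [0.5y] swap r/2=397/9603: DF=(1 − 397/9603·(0))/(1+397/9603) = 9603/10000 ≈ 0.960300
step 2 [1y] bond c/2=1/200: DF=(1903023/2000000 − 1/200·(0.960300))/(1+1/200) = 471/500 ≈ 0.942000
step 3 [1.5y] swap r/2=760/28263: DF=(1 − 760/28263·(0.960300+0.942000))/(1+760/28263) = 231/250 ≈ 0.924000
step 4 [2y] swap r/2=949/37314: DF=(1 − 949/37314·(0.960300+0.942000+0.924000))/(1+949/37314) = 9051/10000 ≈ 0.905100
step 5 [2.5y] zero: DF = P = 4297/5000 ≈ 0.859400
step 6 [3y] zero: DF = P = 8497/10000 ≈ 0.849700
step 7 [3.5y] bond c/2=23/800: DF=(3964157/4000000 − 23/800·(0.960300+0.942000+0.924000+0.905100+0.859400+0.849700))/(1+23/800) = 8113/10000 ≈ 0.811300

1 1/2 9603/10000
2 1 471/500
3 3/2 231/250
4 2 9051/10000
5 5/2 4297/5000
6 3 8497/10000
7 7/2 8113/10000
DF(2.5y) = 4297/5000 ≈ 0.859400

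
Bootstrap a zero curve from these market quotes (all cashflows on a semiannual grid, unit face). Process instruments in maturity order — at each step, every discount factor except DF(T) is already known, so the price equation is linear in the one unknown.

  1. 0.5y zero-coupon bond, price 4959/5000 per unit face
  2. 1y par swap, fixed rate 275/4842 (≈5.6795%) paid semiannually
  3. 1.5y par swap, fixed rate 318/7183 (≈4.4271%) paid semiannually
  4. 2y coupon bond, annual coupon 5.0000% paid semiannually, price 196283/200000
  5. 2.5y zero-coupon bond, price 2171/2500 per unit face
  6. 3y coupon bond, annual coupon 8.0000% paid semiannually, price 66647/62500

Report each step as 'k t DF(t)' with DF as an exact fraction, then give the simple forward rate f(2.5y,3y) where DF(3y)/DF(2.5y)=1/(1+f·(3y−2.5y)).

step 1 [0.5y] zero: DF = P = 4959/5000 ≈ 0.991800
step 2 [1y] swap r/2=275/9684: DF=(1 − 275/9684·(0.991800))/(1+275/9684) = 189/200 ≈ 0.945000
step 3 [1.5y] swap r/2=159/7183: DF=(1 − 159/7183·(0.991800+0.945000))/(1+159/7183) = 2341/2500 ≈ 0.936400
step 4 [2y] bond c/2=1/40: DF=(196283/200000 − 1/40·(0.991800+0.945000+0.936400))/(1+1/40) = 4437/5000 ≈ 0.887400
step 5 [2.5y] zero: DF = P = 2171/2500 ≈ 0.868400
step 6 [3y] bond c/2=1/25: DF=(66647/62500 − 1/25·(0.991800+0.945000+0.936400+0.887400+0.868400))/(1+1/25) = 8473/10000 ≈ 0.847300

1 1/2 4959/5000
2 1 189/200
3 3/2 2341/2500
4 2 4437/5000
5 5/2 2171/2500
6 3 8473/10000
f(2.5y,3y) = ((2171/2500)/(8473/10000) − 1)/(1/2) = 422/8473 ≈ 4.9805%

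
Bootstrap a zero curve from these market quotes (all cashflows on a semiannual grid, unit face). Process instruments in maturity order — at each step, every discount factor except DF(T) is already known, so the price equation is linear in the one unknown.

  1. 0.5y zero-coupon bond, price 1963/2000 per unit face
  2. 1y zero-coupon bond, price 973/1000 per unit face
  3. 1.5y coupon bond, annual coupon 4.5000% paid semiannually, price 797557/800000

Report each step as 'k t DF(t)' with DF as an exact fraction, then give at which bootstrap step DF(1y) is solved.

step 1 [0.5y] zero: DF = P = 1963/2000 ≈ 0.981500
step 2 [1y] zero: DF = P = 973/1000 ≈ 0.973000
step 3 [1.5y] bond c/2=9/400: DF=(797557/800000 − 9/400·(0.981500+0.973000))/(1+9/400) = 233/250 ≈ 0.932000

1 1/2 1963/2000
2 1 973/1000
3 3/2 233/250
DF(1y) is solved at step 2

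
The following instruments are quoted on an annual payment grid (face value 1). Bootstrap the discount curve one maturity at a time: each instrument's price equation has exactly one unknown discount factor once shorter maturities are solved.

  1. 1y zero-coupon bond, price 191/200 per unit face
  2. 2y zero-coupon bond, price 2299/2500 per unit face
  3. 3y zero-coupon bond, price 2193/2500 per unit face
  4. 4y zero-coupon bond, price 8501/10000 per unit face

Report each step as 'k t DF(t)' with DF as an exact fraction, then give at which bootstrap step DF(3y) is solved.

1 1 191/200
2 2 2299/2500
3 3 2193/2500
4 4 8501/10000
DF(3y) is solved at step 3

step 1 [1y] zero: DF = P = 191/200 ≈ 0.955000
step 2 [2y] zero: DF = P = 2299/2500 ≈ 0.919600
step 3 [3y] zero: DF = P = 2193/2500 ≈ 0.877200
step 4 [4y] zero: DF = P = 8501/10000 ≈ 0.850100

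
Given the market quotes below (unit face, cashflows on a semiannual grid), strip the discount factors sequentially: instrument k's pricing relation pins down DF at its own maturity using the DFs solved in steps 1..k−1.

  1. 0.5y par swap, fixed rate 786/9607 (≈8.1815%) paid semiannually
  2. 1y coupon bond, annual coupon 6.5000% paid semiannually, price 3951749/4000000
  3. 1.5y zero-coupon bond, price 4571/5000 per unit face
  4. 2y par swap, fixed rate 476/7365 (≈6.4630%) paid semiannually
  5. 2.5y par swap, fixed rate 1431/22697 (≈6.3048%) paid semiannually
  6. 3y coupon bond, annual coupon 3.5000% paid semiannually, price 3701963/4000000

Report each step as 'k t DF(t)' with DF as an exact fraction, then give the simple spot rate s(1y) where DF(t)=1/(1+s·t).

1 1/2 9607/10000
2 1 4633/5000
3 3/2 4571/5000
4 2 881/1000
5 5/2 8569/10000
6 3 1663/2000
s(1y) = (1/(4633/5000) − 1)/(1) = 367/4633 ≈ 7.9214%

step 1 [0.5y] swap r/2=393/9607: DF=(1 − 393/9607·(0))/(1+393/9607) = 9607/10000 ≈ 0.960700
step 2 [1y] bond c/2=13/400: DF=(3951749/4000000 − 13/400·(0.960700))/(1+13/400) = 4633/5000 ≈ 0.926600
step 3 [1.5y] zero: DF = P = 4571/5000 ≈ 0.914200
step 4 [2y] swap r/2=238/7365: DF=(1 − 238/7365·(0.960700+0.926600+0.914200))/(1+238/7365) = 881/1000 ≈ 0.881000
step 5 [2.5y] swap r/2=1431/45394: DF=(1 − 1431/45394·(0.960700+0.926600+0.914200+0.881000))/(1+1431/45394) = 8569/10000 ≈ 0.856900
step 6 [3y] bond c/2=7/400: DF=(3701963/4000000 − 7/400·(0.960700+0.926600+0.914200+0.881000+0.856900))/(1+7/400) = 1663/2000 ≈ 0.831500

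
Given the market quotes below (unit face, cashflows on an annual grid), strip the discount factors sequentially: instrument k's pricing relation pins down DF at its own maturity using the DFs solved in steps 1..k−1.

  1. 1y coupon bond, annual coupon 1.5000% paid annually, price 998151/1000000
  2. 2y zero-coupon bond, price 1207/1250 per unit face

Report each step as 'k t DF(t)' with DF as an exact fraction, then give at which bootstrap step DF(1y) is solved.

step 1 [1y] bond c/1=3/200: DF=(998151/1000000 − 3/200·(0))/(1+3/200) = 4917/5000 ≈ 0.983400
step 2 [2y] zero: DF = P = 1207/1250 ≈ 0.965600

1 1 4917/5000
2 2 1207/1250
DF(1y) is solved at step 1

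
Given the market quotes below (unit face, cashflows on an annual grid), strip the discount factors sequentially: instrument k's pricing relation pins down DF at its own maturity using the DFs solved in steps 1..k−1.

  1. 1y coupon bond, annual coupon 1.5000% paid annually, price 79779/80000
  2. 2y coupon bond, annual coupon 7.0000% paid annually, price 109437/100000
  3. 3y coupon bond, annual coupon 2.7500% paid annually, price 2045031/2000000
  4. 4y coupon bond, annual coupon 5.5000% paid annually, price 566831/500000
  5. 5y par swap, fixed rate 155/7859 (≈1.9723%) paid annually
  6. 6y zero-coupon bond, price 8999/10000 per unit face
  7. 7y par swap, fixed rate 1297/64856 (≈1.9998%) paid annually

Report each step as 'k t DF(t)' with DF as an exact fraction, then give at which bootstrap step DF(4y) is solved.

step 1 [1y] bond c/1=3/200: DF=(79779/80000 − 3/200·(0))/(1+3/200) = 393/400 ≈ 0.982500
step 2 [2y] bond c/1=7/100: DF=(109437/100000 − 7/100·(0.982500))/(1+7/100) = 1917/2000 ≈ 0.958500
step 3 [3y] bond c/1=11/400: DF=(2045031/2000000 − 11/400·(0.982500+0.958500))/(1+11/400) = 1179/1250 ≈ 0.943200
step 4 [4y] bond c/1=11/200: DF=(566831/500000 − 11/200·(0.982500+0.958500+0.943200))/(1+11/200) = 4621/5000 ≈ 0.924200
step 5 [5y] swap r/1=155/7859: DF=(1 − 155/7859·(0.982500+0.958500+0.943200+0.924200))/(1+155/7859) = 907/1000 ≈ 0.907000
step 6 [6y] zero: DF = P = 8999/10000 ≈ 0.899900
step 7 [7y] swap r/1=1297/64856: DF=(1 − 1297/64856·(0.982500+0.958500+0.943200+0.924200+0.907000+0.899900))/(1+1297/64856) = 8703/10000 ≈ 0.870300

1 1 393/400
2 2 1917/2000
3 3 1179/1250
4 4 4621/5000
5 5 907/1000
6 6 8999/10000
7 7 8703/10000
DF(4y) is solved at step 4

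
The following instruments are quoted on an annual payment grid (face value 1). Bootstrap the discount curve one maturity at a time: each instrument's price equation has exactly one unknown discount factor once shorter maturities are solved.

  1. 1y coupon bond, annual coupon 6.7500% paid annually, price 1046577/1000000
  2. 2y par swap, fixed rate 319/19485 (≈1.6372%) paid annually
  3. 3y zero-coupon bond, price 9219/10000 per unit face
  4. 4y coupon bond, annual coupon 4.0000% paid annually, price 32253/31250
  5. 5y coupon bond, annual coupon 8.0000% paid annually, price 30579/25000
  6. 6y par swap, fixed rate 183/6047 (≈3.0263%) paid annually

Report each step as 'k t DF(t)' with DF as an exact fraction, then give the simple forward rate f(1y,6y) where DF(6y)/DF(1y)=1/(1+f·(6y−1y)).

step 1 [1y] bond c/1=27/400: DF=(1046577/1000000 − 27/400·(0))/(1+27/400) = 2451/2500 ≈ 0.980400
step 2 [2y] swap r/1=319/19485: DF=(1 − 319/19485·(0.980400))/(1+319/19485) = 9681/10000 ≈ 0.968100
step 3 [3y] zero: DF = P = 9219/10000 ≈ 0.921900
step 4 [4y] bond c/1=1/25: DF=(32253/31250 − 1/25·(0.980400+0.968100+0.921900))/(1+1/25) = 441/500 ≈ 0.882000
step 5 [5y] bond c/1=2/25: DF=(30579/25000 − 2/25·(0.980400+0.968100+0.921900+0.882000))/(1+2/25) = 4273/5000 ≈ 0.854600
step 6 [6y] swap r/1=183/6047: DF=(1 − 183/6047·(0.980400+0.968100+0.921900+0.882000+0.854600))/(1+183/6047) = 8353/10000 ≈ 0.835300

1 1 2451/2500
2 2 9681/10000
3 3 9219/10000
4 4 441/500
5 5 4273/5000
6 6 8353/10000
f(1y,6y) = ((2451/2500)/(8353/10000) − 1)/(5) = 1451/41765 ≈ 3.4742%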